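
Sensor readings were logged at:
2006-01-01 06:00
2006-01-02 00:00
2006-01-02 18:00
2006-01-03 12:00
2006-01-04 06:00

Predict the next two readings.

2006-01-05 00:00, 2006-01-05 18:00

Gaps: 18, 18, 18, 18 hours — each event is 18 hours after the previous one.
2006-01-04 06:00 + 18 h = 2006-01-05 00:00.
2006-01-05 00:00 + 18 h = 2006-01-05 18:00.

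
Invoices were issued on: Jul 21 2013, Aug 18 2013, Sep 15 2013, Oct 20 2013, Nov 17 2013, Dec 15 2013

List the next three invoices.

All dates are Sundays, 28, 28, 35, 28, 28 days apart.
Specifically, the 3rd Sunday of each month.
3rd Sunday of January 2014: Jan 19 2014.
3rd Sunday of February 2014: Feb 16 2014.
March 2014 — 3rd Sunday is Mar 16 2014.

Jan 19 2014, Feb 16 2014, Mar 16 2014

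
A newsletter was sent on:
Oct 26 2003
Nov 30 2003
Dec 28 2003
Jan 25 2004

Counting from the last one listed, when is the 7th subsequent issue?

All Sundays; the gaps (35, 28, 28) vary with month length.
This is the last Sunday of each month.
Last Sunday of February 2004: Feb 29 2004.
Last Sunday of March 2004: Mar 28 2004.
Last Sunday of April 2004: Apr 25 2004.
Last Sunday of May 2004: May 30 2004.
June 2004 ends with Sunday Jun 27 2004.
Last Sunday of July 2004: Jul 25 2004.
Last Sunday of August 2004: Aug 29 2004.

Aug 29 2004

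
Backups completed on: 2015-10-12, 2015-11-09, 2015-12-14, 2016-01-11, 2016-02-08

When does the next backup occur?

Gaps: 28, 35, 28, 28 days — a mix of 28 and 35. Every date is a Monday.
Each is the 2nd Monday of its month.
March 2016 — 2nd Monday is 2016-03-14.

2016-03-14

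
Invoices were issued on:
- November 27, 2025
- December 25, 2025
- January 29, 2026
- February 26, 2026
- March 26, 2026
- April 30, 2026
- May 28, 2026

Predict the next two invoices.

Every date is a Thursday; gaps 28, 35, 28, 28, 35, 28 days.
Each is the last Thursday of its month (at least one falls on the 29th or later, ruling out '4th Thursday').
Last Thursday of June 2026: June 25, 2026.
July 2026 ends with Thursday July 30, 2026.

June 25, 2026; July 30, 2026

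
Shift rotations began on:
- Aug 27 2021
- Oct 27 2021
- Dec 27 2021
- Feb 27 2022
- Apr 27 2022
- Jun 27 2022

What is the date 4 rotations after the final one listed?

Feb 27 2023

Each date is the 27th; the gaps (61, 61, 62, 59, 61) track the month lengths.
The rule is the 27th of every 2 months.
Next: August 2022 → Aug 27 2022.
October 2022: Oct 27 2022.
December 2022: Dec 27 2022.
Next: February 2023 → Feb 27 2023.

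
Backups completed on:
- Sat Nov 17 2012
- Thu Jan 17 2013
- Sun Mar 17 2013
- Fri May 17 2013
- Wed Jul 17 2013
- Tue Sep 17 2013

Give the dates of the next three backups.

The day-of-month is always 17 (61, 59, 61, 61, 62 days between events).
So this recurs on the 17th of every 2 months.
November 2013: Sun Nov 17 2013.
January 2014: Fri Jan 17 2014.
March 2014: Mon Mar 17 2014.

Sun Nov 17 2013, Fri Jan 17 2014, Mon Mar 17 2014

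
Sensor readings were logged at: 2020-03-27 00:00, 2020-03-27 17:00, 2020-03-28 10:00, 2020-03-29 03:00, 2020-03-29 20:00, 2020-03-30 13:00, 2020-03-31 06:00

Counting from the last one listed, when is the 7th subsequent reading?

The interval is a steady 17 hours (17, 17, 17, 17, 17, 17).
2020-03-31 06:00 + 17 h = 2020-03-31 23:00.
2020-03-31 23:00 + 17 h = 2020-04-01 16:00.
2020-04-01 16:00 + 17 h = 2020-04-02 09:00.
2020-04-02 09:00 + 17 h = 2020-04-03 02:00.
2020-04-03 02:00 + 17 h = 2020-04-03 19:00.
2020-04-03 19:00 + 17 h = 2020-04-04 12:00.
2020-04-04 12:00 + 17 h = 2020-04-05 05:00.

2020-04-05 05:00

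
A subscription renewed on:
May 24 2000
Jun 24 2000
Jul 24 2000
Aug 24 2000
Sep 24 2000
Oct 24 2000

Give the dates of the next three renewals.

Nov 24 2000, Dec 24 2000, Jan 24 2001

The day-of-month is always 24 (31, 30, 31, 31, 30 days between events).
So this recurs on the 24th of each month.
Next: November 2000 → Nov 24 2000.
December 2000: Dec 24 2000.
Next: January 2001 → Jan 24 2001.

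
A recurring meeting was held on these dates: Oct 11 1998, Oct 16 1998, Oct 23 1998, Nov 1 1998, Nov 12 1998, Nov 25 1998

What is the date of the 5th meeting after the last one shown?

The spacing grows by 2 each time: 5, 7, 9, 11, 13 days.
Next gap: 15 days. Nov 25 1998 + 15 days = Dec 10 1998.
Next gap: 17 days. Dec 10 1998 + 17 days = Dec 27 1998.
Next gap: 19 days. Dec 27 1998 + 19 days = Jan 15 1999.
Next gap: 21 days. Jan 15 1999 + 21 days = Feb 5 1999.
Next gap: 23 days. Feb 5 1999 + 23 days = Feb 28 1999.

Feb 28 1999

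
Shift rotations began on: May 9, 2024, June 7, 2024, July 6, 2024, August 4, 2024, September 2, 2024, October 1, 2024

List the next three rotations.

Every event comes 29 days after the last (29, 29, 29, 29, 29).
October 1, 2024 + 29 days = October 30, 2024.
October 30, 2024 + 29 days = November 28, 2024.
November 28, 2024 + 29 days = December 27, 2024.

October 30, 2024; November 28, 2024; December 27, 2024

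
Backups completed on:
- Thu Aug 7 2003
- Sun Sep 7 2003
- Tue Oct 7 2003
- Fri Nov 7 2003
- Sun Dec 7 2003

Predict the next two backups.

The day-of-month is always 7 (31, 30, 31, 30 days between events).
So this recurs on the 7th of each month.
Next: January 2004 → Wed Jan 7 2004.
February 2004: Sat Feb 7 2004.

Wed Jan 7 2004, Sat Feb 7 2004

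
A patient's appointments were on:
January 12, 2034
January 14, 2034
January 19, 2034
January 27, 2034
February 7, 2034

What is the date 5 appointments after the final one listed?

May 18, 2034

Gaps: 2, 5, 8, 11 days — each gap is 3 larger than the previous one.
Next gap: 14 days. February 7, 2034 + 14 days = February 21, 2034.
Next gap: 17 days. February 21, 2034 + 17 days = March 10, 2034.
Next gap: 20 days. March 10, 2034 + 20 days = March 30, 2034.
Next gap: 23 days. March 30, 2034 + 23 days = April 22, 2034.
Next gap: 26 days. April 22, 2034 + 26 days = May 18, 2034.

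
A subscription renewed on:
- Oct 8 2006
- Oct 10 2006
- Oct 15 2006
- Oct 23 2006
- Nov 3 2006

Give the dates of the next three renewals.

Nov 17 2006, Dec 4 2006, Dec 24 2006

Intervals are 2, 5, 8, 11 days — an arithmetic progression with common difference 3.
Next gap: 14 days. Nov 3 2006 + 14 days = Nov 17 2006.
Next gap: 17 days. Nov 17 2006 + 17 days = Dec 4 2006.
Next gap: 20 days. Dec 4 2006 + 20 days = Dec 24 2006.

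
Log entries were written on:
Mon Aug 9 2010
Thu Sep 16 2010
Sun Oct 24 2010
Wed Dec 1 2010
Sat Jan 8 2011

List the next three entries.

Tue Feb 15 2011, Fri Mar 25 2011, Mon May 2 2011

The spacing is 38, 38, 38, 38 days — always 38 days.
Sat Jan 8 2011 + 38 days = Tue Feb 15 2011.
Tue Feb 15 2011 + 38 days = Fri Mar 25 2011.
Fri Mar 25 2011 + 38 days = Mon May 2 2011.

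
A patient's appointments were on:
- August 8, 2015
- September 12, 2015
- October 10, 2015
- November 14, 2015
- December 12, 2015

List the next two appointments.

January 9, 2016; February 13, 2016

These are Saturdays at 28- or 35-day spacing (35, 28, 35, 28).
The pattern: 2nd Saturday of the month.
January 2016 — 2nd Saturday is January 9, 2016.
February 2016 — 2nd Saturday is February 13, 2016.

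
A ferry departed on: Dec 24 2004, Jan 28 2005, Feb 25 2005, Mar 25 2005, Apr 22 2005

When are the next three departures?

All dates are Fridays, 35, 28, 28, 28 days apart.
Specifically, the 4th Friday of each month.
May 2005 — 4th Friday is May 27 2005.
4th Friday of June 2005: Jun 24 2005.
4th Friday of July 2005: Jul 22 2005.

May 27 2005, Jun 24 2005, Jul 22 2005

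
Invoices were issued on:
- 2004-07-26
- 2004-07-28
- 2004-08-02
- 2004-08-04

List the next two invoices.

Every event lands on a Monday or Wednesday (gaps cycle 2, 5, 2).
So the schedule is: every Monday and Wednesday.
The following Monday is 2004-08-09.
The following Wednesday is 2004-08-11.

2004-08-09, 2004-08-11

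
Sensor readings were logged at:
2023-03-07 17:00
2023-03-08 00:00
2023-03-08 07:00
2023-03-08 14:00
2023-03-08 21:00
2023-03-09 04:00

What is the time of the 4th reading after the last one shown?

2023-03-10 08:00

Gaps: 7, 7, 7, 7, 7 hours — each event is 7 hours after the previous one.
2023-03-09 04:00 + 7 h = 2023-03-09 11:00.
2023-03-09 11:00 + 7 h = 2023-03-09 18:00.
2023-03-09 18:00 + 7 h = 2023-03-10 01:00.
2023-03-10 01:00 + 7 h = 2023-03-10 08:00.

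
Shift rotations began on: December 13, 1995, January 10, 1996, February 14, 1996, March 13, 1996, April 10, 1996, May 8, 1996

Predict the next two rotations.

These are Wednesdays at 28- or 35-day spacing (28, 35, 28, 28, 28).
The pattern: 2nd Wednesday of the month.
2nd Wednesday of June 1996: June 12, 1996.
July 1996 — 2nd Wednesday is July 10, 1996.

June 12, 1996; July 10, 1996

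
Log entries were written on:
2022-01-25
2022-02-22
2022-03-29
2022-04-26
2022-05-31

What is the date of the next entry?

These are Tuesdays with 28, 35, 28, 35-day gaps.
Each is the final Tuesday of its month — 2022-03-29 is past the 28th, so '4th Tuesday' doesn't fit.
Last Tuesday of June 2022: 2022-06-28.

2022-06-28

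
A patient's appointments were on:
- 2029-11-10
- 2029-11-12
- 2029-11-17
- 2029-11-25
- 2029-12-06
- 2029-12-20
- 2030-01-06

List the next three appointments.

Intervals are 2, 5, 8, 11, 14, 17 days — an arithmetic progression with common difference 3.
Next gap: 20 days. 2030-01-06 + 20 days = 2030-01-26.
Next gap: 23 days. 2030-01-26 + 23 days = 2030-02-18.
Next gap: 26 days. 2030-02-18 + 26 days = 2030-03-16.

2030-01-26, 2030-02-18, 2030-03-16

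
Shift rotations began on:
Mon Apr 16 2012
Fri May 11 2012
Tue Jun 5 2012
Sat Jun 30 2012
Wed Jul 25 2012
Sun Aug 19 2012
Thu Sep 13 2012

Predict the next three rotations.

Mon Oct 8 2012, Fri Nov 2 2012, Tue Nov 27 2012

The spacing is 25, 25, 25, 25, 25, 25 days — always 25 days.
Thu Sep 13 2012 + 25 days = Mon Oct 8 2012.
Mon Oct 8 2012 + 25 days = Fri Nov 2 2012.
Fri Nov 2 2012 + 25 days = Tue Nov 27 2012.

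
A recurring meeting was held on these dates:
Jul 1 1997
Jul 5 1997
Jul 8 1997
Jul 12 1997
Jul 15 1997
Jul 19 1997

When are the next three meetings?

Gaps: 4, 3, 4, 3, 4 days — not constant, but cyclic with period 2.
The events fall on every Tuesday and Saturday.
The following Tuesday is Jul 22 1997.
Next Saturday: Jul 26 1997.
The following Tuesday is Jul 29 1997.

Jul 22 1997, Jul 26 1997, Jul 29 1997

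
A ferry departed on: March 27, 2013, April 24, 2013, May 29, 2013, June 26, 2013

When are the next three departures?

July 31, 2013; August 28, 2013; September 25, 2013

These are Wednesdays with 28, 35, 28-day gaps.
Each is the final Wednesday of its month — May 29, 2013 is past the 28th, so '4th Wednesday' doesn't fit.
July 2013 ends with Wednesday July 31, 2013.
Last Wednesday of August 2013: August 28, 2013.
September 2013 ends with Wednesday September 25, 2013.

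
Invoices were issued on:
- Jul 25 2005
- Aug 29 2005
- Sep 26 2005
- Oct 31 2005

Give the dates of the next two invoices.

Every date is a Monday; gaps 35, 28, 35 days.
Each is the last Monday of its month (at least one falls on the 29th or later, ruling out '4th Monday').
November 2005 ends with Monday Nov 28 2005.
Last Monday of December 2005: Dec 26 2005.

Nov 28 2005, Dec 26 2005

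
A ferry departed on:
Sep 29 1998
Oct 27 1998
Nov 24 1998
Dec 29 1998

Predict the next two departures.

Jan 26 1999, Feb 23 1999

All Tuesdays; the gaps (28, 28, 35) vary with month length.
This is the last Tuesday of each month.
January 1999 ends with Tuesday Jan 26 1999.
February 1999 ends with Tuesday Feb 23 1999.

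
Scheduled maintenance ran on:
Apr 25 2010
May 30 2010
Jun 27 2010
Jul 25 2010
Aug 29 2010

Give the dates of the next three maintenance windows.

Sep 26 2010, Oct 31 2010, Nov 28 2010

These are Sundays with 35, 28, 28, 35-day gaps.
Each is the final Sunday of its month — May 30 2010 is past the 28th, so '4th Sunday' doesn't fit.
Last Sunday of September 2010: Sep 26 2010.
Last Sunday of October 2010: Oct 31 2010.
Last Sunday of November 2010: Nov 28 2010.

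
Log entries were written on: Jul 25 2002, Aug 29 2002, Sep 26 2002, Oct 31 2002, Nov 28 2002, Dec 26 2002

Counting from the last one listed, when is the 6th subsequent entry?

All Thursdays; the gaps (35, 28, 35, 28, 28) vary with month length.
This is the last Thursday of each month.
Last Thursday of January 2003: Jan 30 2003.
February 2003 ends with Thursday Feb 27 2003.
Last Thursday of March 2003: Mar 27 2003.
April 2003 ends with Thursday Apr 24 2003.
May 2003 ends with Thursday May 29 2003.
Last Thursday of June 2003: Jun 26 2003.

Jun 26 2003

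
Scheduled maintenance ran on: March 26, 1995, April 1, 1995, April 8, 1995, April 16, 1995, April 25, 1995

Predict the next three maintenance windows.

The spacing grows by 1 each time: 6, 7, 8, 9 days.
Next gap: 10 days. April 25, 1995 + 10 days = May 5, 1995.
Next gap: 11 days. May 5, 1995 + 11 days = May 16, 1995.
Next gap: 12 days. May 16, 1995 + 12 days = May 28, 1995.

May 5, 1995; May 16, 1995; May 28, 1995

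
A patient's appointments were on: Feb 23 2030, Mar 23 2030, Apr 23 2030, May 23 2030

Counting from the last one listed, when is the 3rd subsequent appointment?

Each date is the 23rd; the gaps (28, 31, 30) track the month lengths.
The rule is the 23rd of each month.
June 2030: Jun 23 2030.
Next: July 2030 → Jul 23 2030.
Next: August 2030 → Aug 23 2030.

Aug 23 2030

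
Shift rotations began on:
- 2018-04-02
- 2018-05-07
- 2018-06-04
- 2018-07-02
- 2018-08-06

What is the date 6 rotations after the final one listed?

2019-02-04

All dates are Mondays, 35, 28, 28, 35 days apart.
Specifically, the 1st Monday of each month.
September 2018 — 1st Monday is 2018-09-03.
1st Monday of October 2018: 2018-10-01.
1st Monday of November 2018: 2018-11-05.
1st Monday of December 2018: 2018-12-03.
1st Monday of January 2019: 2019-01-07.
1st Monday of February 2019: 2019-02-04.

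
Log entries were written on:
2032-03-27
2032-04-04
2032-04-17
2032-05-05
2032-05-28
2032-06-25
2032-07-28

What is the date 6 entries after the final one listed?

2033-05-27

Gaps: 8, 13, 18, 23, 28, 33 days — each gap is 5 larger than the previous one.
Next gap: 38 days. 2032-07-28 + 38 days = 2032-09-04.
Next gap: 43 days. 2032-09-04 + 43 days = 2032-10-17.
Next gap: 48 days. 2032-10-17 + 48 days = 2032-12-04.
Next gap: 53 days. 2032-12-04 + 53 days = 2033-01-26.
Next gap: 58 days. 2033-01-26 + 58 days = 2033-03-25.
Next gap: 63 days. 2033-03-25 + 63 days = 2033-05-27.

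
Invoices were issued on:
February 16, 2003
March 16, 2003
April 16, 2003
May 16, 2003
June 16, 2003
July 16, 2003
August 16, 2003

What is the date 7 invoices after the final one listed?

Each date is the 16th; the gaps (28, 31, 30, 31, 30, 31) track the month lengths.
The rule is the 16th of each month.
Next: September 2003 → September 16, 2003.
Next: October 2003 → October 16, 2003.
November 2003: November 16, 2003.
Next: December 2003 → December 16, 2003.
January 2004: January 16, 2004.
February 2004: February 16, 2004.
March 2004: March 16, 2004.

March 16, 2004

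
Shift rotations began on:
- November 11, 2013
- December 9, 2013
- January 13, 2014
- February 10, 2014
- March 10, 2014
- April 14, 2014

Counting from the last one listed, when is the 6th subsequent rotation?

All dates are Mondays, 28, 35, 28, 28, 35 days apart.
Specifically, the 2nd Monday of each month.
May 2014 — 2nd Monday is May 12, 2014.
2nd Monday of June 2014: June 9, 2014.
2nd Monday of July 2014: July 14, 2014.
August 2014 — 2nd Monday is August 11, 2014.
September 2014 — 2nd Monday is September 8, 2014.
October 2014 — 2nd Monday is October 13, 2014.

October 13, 2014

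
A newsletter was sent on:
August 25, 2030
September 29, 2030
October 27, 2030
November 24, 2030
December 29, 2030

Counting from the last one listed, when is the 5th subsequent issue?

May 25, 2031

Every date is a Sunday; gaps 35, 28, 28, 35 days.
Each is the last Sunday of its month (at least one falls on the 29th or later, ruling out '4th Sunday').
January 2031 ends with Sunday January 26, 2031.
February 2031 ends with Sunday February 23, 2031.
Last Sunday of March 2031: March 30, 2031.
April 2031 ends with Sunday April 27, 2031.
Last Sunday of May 2031: May 25, 2031.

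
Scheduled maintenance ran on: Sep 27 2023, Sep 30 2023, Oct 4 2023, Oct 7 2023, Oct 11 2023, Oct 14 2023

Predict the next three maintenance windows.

Gaps: 3, 4, 3, 4, 3 days — not constant, but cyclic with period 2.
The events fall on every Wednesday and Saturday.
Next Wednesday: Oct 18 2023.
The following Saturday is Oct 21 2023.
The following Wednesday is Oct 25 2023.

Oct 18 2023, Oct 21 2023, Oct 25 2023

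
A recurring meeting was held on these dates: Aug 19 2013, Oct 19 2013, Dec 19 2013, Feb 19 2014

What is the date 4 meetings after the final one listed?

Oct 19 2014

Gaps: 61, 61, 62 days — not constant. Every event is on the 19th of the month.
Pattern: the 19th of every 2 months.
April 2014: Apr 19 2014.
Next: June 2014 → Jun 19 2014.
August 2014: Aug 19 2014.
October 2014: Oct 19 2014.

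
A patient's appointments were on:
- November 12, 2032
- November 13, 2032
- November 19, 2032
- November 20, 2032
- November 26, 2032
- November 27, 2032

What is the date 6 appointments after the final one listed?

December 18, 2032

Gaps: 1, 6, 1, 6, 1 days — not constant, but cyclic with period 2.
The events fall on every Friday and Saturday.
The following Friday is December 3, 2032.
The following Saturday is December 4, 2032.
The following Friday is December 10, 2032.
The following Saturday is December 11, 2032.
The following Friday is December 17, 2032.
The following Saturday is December 18, 2032.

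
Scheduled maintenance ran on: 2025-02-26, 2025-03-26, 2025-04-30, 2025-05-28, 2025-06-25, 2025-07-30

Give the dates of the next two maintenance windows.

2025-08-27, 2025-09-24

Every date is a Wednesday; gaps 28, 35, 28, 28, 35 days.
Each is the last Wednesday of its month (at least one falls on the 29th or later, ruling out '4th Wednesday').
Last Wednesday of August 2025: 2025-08-27.
September 2025 ends with Wednesday 2025-09-24.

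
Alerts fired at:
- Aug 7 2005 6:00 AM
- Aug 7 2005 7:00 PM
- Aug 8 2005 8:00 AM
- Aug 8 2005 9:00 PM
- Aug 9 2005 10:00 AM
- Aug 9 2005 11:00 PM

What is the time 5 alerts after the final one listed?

The interval is a steady 13 hours (13, 13, 13, 13, 13).
Aug 9 2005 11:00 PM + 13 h = Aug 10 2005 12:00 PM.
Aug 10 2005 12:00 PM + 13 h = Aug 11 2005 1:00 AM.
Aug 11 2005 1:00 AM + 13 h = Aug 11 2005 2:00 PM.
Aug 11 2005 2:00 PM + 13 h = Aug 12 2005 3:00 AM.
Aug 12 2005 3:00 AM + 13 h = Aug 12 2005 4:00 PM.

Aug 12 2005 4:00 PM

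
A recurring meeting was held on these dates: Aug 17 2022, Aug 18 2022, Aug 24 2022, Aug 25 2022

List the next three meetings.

Gaps: 1, 6, 1 days — not constant, but cyclic with period 2.
The events fall on every Wednesday and Thursday.
Next Wednesday: Aug 31 2022.
Next Thursday: Sep 1 2022.
Next Wednesday: Sep 7 2022.

Aug 31 2022, Sep 1 2022, Sep 7 2022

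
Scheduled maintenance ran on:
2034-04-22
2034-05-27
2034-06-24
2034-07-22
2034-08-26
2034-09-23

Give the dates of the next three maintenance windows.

All dates are Saturdays, 35, 28, 28, 35, 28 days apart.
Specifically, the 4th Saturday of each month.
October 2034 — 4th Saturday is 2034-10-28.
November 2034 — 4th Saturday is 2034-11-25.
4th Saturday of December 2034: 2034-12-23.

2034-10-28, 2034-11-25, 2034-12-23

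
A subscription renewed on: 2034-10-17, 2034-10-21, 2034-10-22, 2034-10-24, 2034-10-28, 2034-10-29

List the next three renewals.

The gap pattern 4, 1, 2, 4, 1 repeats every 3 events.
These are the Tuesdays, Saturdays and Sundays of each week.
The following Tuesday is 2034-10-31.
Next Saturday: 2034-11-04.
Next Sunday: 2034-11-05.

2034-10-31, 2034-11-04, 2034-11-05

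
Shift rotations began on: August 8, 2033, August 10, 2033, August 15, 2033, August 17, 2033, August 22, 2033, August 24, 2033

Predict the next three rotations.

The gap pattern 2, 5, 2, 5, 2 repeats every 2 events.
These are the Mondays and Wednesdays of each week.
The following Monday is August 29, 2033.
Next Wednesday: August 31, 2033.
Next Monday: September 5, 2033.

August 29, 2033; August 31, 2033; September 5, 2033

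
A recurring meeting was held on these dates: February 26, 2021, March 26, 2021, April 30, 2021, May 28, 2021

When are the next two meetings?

Every date is a Friday; gaps 28, 35, 28 days.
Each is the last Friday of its month (at least one falls on the 29th or later, ruling out '4th Friday').
Last Friday of June 2021: June 25, 2021.
July 2021 ends with Friday July 30, 2021.

June 25, 2021; July 30, 2021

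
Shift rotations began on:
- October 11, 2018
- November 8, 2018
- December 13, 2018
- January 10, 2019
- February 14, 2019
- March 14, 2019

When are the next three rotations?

These are Thursdays at 28- or 35-day spacing (28, 35, 28, 35, 28).
The pattern: 2nd Thursday of the month.
April 2019 — 2nd Thursday is April 11, 2019.
2nd Thursday of May 2019: May 9, 2019.
2nd Thursday of June 2019: June 13, 2019.

April 11, 2019; May 9, 2019; June 13, 2019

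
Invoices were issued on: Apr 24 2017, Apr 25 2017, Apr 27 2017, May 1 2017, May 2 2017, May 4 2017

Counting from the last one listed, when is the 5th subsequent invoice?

May 16 2017

The gap pattern 1, 2, 4, 1, 2 repeats every 3 events.
These are the Mondays, Tuesdays and Thursdays of each week.
Next Monday: May 8 2017.
The following Tuesday is May 9 2017.
The following Thursday is May 11 2017.
The following Monday is May 15 2017.
The following Tuesday is May 16 2017.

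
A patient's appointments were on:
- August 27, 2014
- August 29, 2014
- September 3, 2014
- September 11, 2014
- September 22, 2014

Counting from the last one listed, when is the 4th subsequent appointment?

Intervals are 2, 5, 8, 11 days — an arithmetic progression with common difference 3.
Next gap: 14 days. September 22, 2014 + 14 days = October 6, 2014.
Next gap: 17 days. October 6, 2014 + 17 days = October 23, 2014.
Next gap: 20 days. October 23, 2014 + 20 days = November 12, 2014.
Next gap: 23 days. November 12, 2014 + 23 days = December 5, 2014.

December 5, 2014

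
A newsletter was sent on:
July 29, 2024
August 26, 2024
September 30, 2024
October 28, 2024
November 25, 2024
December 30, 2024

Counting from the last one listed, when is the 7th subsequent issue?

July 28, 2025

All Mondays; the gaps (28, 35, 28, 28, 35) vary with month length.
This is the last Monday of each month.
January 2025 ends with Monday January 27, 2025.
Last Monday of February 2025: February 24, 2025.
Last Monday of March 2025: March 31, 2025.
Last Monday of April 2025: April 28, 2025.
Last Monday of May 2025: May 26, 2025.
Last Monday of June 2025: June 30, 2025.
Last Monday of July 2025: July 28, 2025.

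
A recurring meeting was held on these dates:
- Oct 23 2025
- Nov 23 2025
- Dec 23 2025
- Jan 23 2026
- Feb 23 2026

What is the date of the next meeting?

Each date is the 23rd; the gaps (31, 30, 31, 31) track the month lengths.
The rule is the 23rd of each month.
Next: March 2026 → Mar 23 2026.

Mar 23 2026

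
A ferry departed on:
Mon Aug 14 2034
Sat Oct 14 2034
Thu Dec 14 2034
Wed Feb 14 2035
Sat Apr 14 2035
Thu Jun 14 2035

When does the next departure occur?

The day-of-month is always 14 (61, 61, 62, 59, 61 days between events).
So this recurs on the 14th of every 2 months.
Next: August 2035 → Tue Aug 14 2035.

Tue Aug 14 2035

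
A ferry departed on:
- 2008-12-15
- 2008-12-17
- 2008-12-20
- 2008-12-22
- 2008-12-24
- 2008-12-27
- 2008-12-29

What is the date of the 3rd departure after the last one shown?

Every event lands on a Monday or Wednesday or Saturday (gaps cycle 2, 3, 2, 2, 3, 2).
So the schedule is: every Monday, Wednesday and Saturday.
Next Wednesday: 2008-12-31.
Next Saturday: 2009-01-03.
The following Monday is 2009-01-05.

2009-01-05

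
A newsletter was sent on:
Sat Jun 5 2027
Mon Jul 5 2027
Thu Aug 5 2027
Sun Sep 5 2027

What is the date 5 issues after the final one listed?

Sat Feb 5 2028

Gaps: 30, 31, 31 days — not constant. Every event is on the 5th of the month.
Pattern: the 5th of each month.
October 2027: Tue Oct 5 2027.
Next: November 2027 → Fri Nov 5 2027.
December 2027: Sun Dec 5 2027.
January 2028: Wed Jan 5 2028.
Next: February 2028 → Sat Feb 5 2028.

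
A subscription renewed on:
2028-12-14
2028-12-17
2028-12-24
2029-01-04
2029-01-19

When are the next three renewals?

Intervals are 3, 7, 11, 15 days — an arithmetic progression with common difference 4.
Next gap: 19 days. 2029-01-19 + 19 days = 2029-02-07.
Next gap: 23 days. 2029-02-07 + 23 days = 2029-03-02.
Next gap: 27 days. 2029-03-02 + 27 days = 2029-03-29.

2029-02-07, 2029-03-02, 2029-03-29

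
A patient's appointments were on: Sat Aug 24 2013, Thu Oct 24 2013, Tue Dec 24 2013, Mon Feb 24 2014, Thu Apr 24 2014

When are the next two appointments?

Tue Jun 24 2014, Sun Aug 24 2014

The day-of-month is always 24 (61, 61, 62, 59 days between events).
So this recurs on the 24th of every 2 months.
Next: June 2014 → Tue Jun 24 2014.
August 2014: Sun Aug 24 2014.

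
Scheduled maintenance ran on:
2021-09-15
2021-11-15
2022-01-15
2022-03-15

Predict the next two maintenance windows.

2022-05-15, 2022-07-15

Each date is the 15th; the gaps (61, 61, 59) track the month lengths.
The rule is the 15th of every 2 months.
May 2022: 2022-05-15.
Next: July 2022 → 2022-07-15.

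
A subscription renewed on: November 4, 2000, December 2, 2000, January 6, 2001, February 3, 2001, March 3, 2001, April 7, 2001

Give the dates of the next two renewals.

May 5, 2001; June 2, 2001

All dates are Saturdays, 28, 35, 28, 28, 35 days apart.
Specifically, the 1st Saturday of each month.
1st Saturday of May 2001: May 5, 2001.
1st Saturday of June 2001: June 2, 2001.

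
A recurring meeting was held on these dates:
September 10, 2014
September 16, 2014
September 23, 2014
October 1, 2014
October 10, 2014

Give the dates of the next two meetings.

October 20, 2014; October 31, 2014

Intervals are 6, 7, 8, 9 days — an arithmetic progression with common difference 1.
Next gap: 10 days. October 10, 2014 + 10 days = October 20, 2014.
Next gap: 11 days. October 20, 2014 + 11 days = October 31, 2014.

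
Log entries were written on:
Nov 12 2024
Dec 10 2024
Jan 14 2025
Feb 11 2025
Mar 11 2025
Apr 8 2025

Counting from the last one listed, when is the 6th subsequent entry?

All dates are Tuesdays, 28, 35, 28, 28, 28 days apart.
Specifically, the 2nd Tuesday of each month.
2nd Tuesday of May 2025: May 13 2025.
June 2025 — 2nd Tuesday is Jun 10 2025.
2nd Tuesday of July 2025: Jul 8 2025.
2nd Tuesday of August 2025: Aug 12 2025.
September 2025 — 2nd Tuesday is Sep 9 2025.
October 2025 — 2nd Tuesday is Oct 14 2025.

Oct 14 2025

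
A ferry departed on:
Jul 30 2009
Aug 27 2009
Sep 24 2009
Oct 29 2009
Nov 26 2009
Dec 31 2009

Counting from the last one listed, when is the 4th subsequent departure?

Every date is a Thursday; gaps 28, 28, 35, 28, 35 days.
Each is the last Thursday of its month (at least one falls on the 29th or later, ruling out '4th Thursday').
January 2010 ends with Thursday Jan 28 2010.
February 2010 ends with Thursday Feb 25 2010.
Last Thursday of March 2010: Mar 25 2010.
April 2010 ends with Thursday Apr 29 2010.

Apr 29 2010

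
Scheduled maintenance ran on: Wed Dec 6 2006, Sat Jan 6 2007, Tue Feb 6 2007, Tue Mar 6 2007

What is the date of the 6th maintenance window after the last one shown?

Thu Sep 6 2007

The day-of-month is always 6 (31, 31, 28 days between events).
So this recurs on the 6th of each month.
Next: April 2007 → Fri Apr 6 2007.
May 2007: Sun May 6 2007.
June 2007: Wed Jun 6 2007.
Next: July 2007 → Fri Jul 6 2007.
August 2007: Mon Aug 6 2007.
September 2007: Thu Sep 6 2007.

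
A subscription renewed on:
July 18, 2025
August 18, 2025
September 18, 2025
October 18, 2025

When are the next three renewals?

The day-of-month is always 18 (31, 31, 30 days between events).
So this recurs on the 18th of each month.
Next: November 2025 → November 18, 2025.
Next: December 2025 → December 18, 2025.
January 2026: January 18, 2026.

November 18, 2025; December 18, 2025; January 18, 2026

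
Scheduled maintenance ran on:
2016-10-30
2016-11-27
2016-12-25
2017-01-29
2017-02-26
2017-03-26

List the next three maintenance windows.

All Sundays; the gaps (28, 28, 35, 28, 28) vary with month length.
This is the last Sunday of each month.
Last Sunday of April 2017: 2017-04-30.
May 2017 ends with Sunday 2017-05-28.
Last Sunday of June 2017: 2017-06-25.

2017-04-30, 2017-05-28, 2017-06-25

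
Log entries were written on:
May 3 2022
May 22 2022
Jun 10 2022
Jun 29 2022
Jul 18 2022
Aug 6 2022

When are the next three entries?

Aug 25 2022, Sep 13 2022, Oct 2 2022

Every event comes 19 days after the last (19, 19, 19, 19, 19).
Aug 6 2022 + 19 days = Aug 25 2022.
Aug 25 2022 + 19 days = Sep 13 2022.
Sep 13 2022 + 19 days = Oct 2 2022.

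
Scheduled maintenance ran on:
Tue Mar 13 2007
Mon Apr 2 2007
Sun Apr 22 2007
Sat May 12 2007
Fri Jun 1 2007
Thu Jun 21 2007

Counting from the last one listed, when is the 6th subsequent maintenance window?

Fri Oct 19 2007

Every event comes 20 days after the last (20, 20, 20, 20, 20).
Thu Jun 21 2007 + 20 days = Wed Jul 11 2007.
Wed Jul 11 2007 + 20 days = Tue Jul 31 2007.
Tue Jul 31 2007 + 20 days = Mon Aug 20 2007.
Mon Aug 20 2007 + 20 days = Sun Sep 9 2007.
Sun Sep 9 2007 + 20 days = Sat Sep 29 2007.
Sat Sep 29 2007 + 20 days = Fri Oct 19 2007.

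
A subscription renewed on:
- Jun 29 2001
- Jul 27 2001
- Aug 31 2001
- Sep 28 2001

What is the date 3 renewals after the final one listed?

Dec 28 2001

All Fridays; the gaps (28, 35, 28) vary with month length.
This is the last Friday of each month.
October 2001 ends with Friday Oct 26 2001.
Last Friday of November 2001: Nov 30 2001.
December 2001 ends with Friday Dec 28 2001.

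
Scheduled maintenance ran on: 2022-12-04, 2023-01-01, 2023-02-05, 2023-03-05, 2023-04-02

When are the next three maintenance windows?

Gaps: 28, 35, 28, 28 days — a mix of 28 and 35. Every date is a Sunday.
Each is the 1st Sunday of its month.
1st Sunday of May 2023: 2023-05-07.
1st Sunday of June 2023: 2023-06-04.
July 2023 — 1st Sunday is 2023-07-02.

2023-05-07, 2023-06-04, 2023-07-02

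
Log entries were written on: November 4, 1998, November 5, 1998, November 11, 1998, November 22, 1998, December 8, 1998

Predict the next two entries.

Intervals are 1, 6, 11, 16 days — an arithmetic progression with common difference 5.
Next gap: 21 days. December 8, 1998 + 21 days = December 29, 1998.
Next gap: 26 days. December 29, 1998 + 26 days = January 24, 1999.

December 29, 1998; January 24, 1999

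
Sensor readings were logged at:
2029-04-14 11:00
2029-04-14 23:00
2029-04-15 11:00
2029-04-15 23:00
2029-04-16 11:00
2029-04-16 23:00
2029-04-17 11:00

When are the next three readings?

Spacing: 12, 12, 12, 12, 12, 12 h — constant 12 h.
2029-04-17 11:00 + 12 h = 2029-04-17 23:00.
2029-04-17 23:00 + 12 h = 2029-04-18 11:00.
2029-04-18 11:00 + 12 h = 2029-04-18 23:00.

2029-04-17 23:00, 2029-04-18 11:00, 2029-04-18 23:00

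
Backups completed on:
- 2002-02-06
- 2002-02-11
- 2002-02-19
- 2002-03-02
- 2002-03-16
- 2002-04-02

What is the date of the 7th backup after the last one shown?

2002-10-22

The spacing grows by 3 each time: 5, 8, 11, 14, 17 days.
Next gap: 20 days. 2002-04-02 + 20 days = 2002-04-22.
Next gap: 23 days. 2002-04-22 + 23 days = 2002-05-15.
Next gap: 26 days. 2002-05-15 + 26 days = 2002-06-10.
Next gap: 29 days. 2002-06-10 + 29 days = 2002-07-09.
Next gap: 32 days. 2002-07-09 + 32 days = 2002-08-10.
Next gap: 35 days. 2002-08-10 + 35 days = 2002-09-14.
Next gap: 38 days. 2002-09-14 + 38 days = 2002-10-22.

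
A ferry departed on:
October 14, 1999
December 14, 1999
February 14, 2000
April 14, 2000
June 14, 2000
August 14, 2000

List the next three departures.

October 14, 2000; December 14, 2000; February 14, 2001

The day-of-month is always 14 (61, 62, 60, 61, 61 days between events).
So this recurs on the 14th of every 2 months.
Next: October 2000 → October 14, 2000.
Next: December 2000 → December 14, 2000.
February 2001: February 14, 2001.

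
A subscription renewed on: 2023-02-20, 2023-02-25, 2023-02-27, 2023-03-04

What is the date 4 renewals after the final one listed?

2023-03-18

The gap pattern 5, 2, 5 repeats every 2 events.
These are the Mondays and Saturdays of each week.
The following Monday is 2023-03-06.
Next Saturday: 2023-03-11.
The following Monday is 2023-03-13.
The following Saturday is 2023-03-18.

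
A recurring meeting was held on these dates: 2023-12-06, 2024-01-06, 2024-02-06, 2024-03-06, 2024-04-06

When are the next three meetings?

2024-05-06, 2024-06-06, 2024-07-06

Gaps: 31, 31, 29, 31 days — not constant. Every event is on the 6th of the month.
Pattern: the 6th of each month.
May 2024: 2024-05-06.
June 2024: 2024-06-06.
Next: July 2024 → 2024-07-06.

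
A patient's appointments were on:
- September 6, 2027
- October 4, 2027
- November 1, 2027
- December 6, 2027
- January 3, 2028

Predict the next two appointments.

February 7, 2028; March 6, 2028

Gaps: 28, 28, 35, 28 days — a mix of 28 and 35. Every date is a Monday.
Each is the 1st Monday of its month.
February 2028 — 1st Monday is February 7, 2028.
March 2028 — 1st Monday is March 6, 2028.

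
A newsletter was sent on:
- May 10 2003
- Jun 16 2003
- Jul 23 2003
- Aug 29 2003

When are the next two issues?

Oct 5 2003, Nov 11 2003

The spacing is 37, 37, 37 days — always 37 days.
Aug 29 2003 + 37 days = Oct 5 2003.
Oct 5 2003 + 37 days = Nov 11 2003.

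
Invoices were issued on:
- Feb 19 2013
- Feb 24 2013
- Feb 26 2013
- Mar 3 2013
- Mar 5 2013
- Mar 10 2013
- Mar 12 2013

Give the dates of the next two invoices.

Every event lands on a Tuesday or Sunday (gaps cycle 5, 2, 5, 2, 5, 2).
So the schedule is: every Tuesday and Sunday.
Next Sunday: Mar 17 2013.
The following Tuesday is Mar 19 2013.

Mar 17 2013, Mar 19 2013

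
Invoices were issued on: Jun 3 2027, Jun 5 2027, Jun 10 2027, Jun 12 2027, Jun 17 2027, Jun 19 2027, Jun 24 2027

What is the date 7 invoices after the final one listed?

Gaps: 2, 5, 2, 5, 2, 5 days — not constant, but cyclic with period 2.
The events fall on every Thursday and Saturday.
The following Saturday is Jun 26 2027.
The following Thursday is Jul 1 2027.
The following Saturday is Jul 3 2027.
The following Thursday is Jul 8 2027.
Next Saturday: Jul 10 2027.
The following Thursday is Jul 15 2027.
The following Saturday is Jul 17 2027.

Jul 17 2027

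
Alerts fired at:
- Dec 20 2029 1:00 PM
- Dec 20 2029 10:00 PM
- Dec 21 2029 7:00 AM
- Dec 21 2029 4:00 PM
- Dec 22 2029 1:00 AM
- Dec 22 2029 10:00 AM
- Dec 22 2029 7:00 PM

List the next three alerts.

The interval is a steady 9 hours (9, 9, 9, 9, 9, 9).
Dec 22 2029 7:00 PM + 9 h = Dec 23 2029 4:00 AM.
Dec 23 2029 4:00 AM + 9 h = Dec 23 2029 1:00 PM.
Dec 23 2029 1:00 PM + 9 h = Dec 23 2029 10:00 PM.

Dec 23 2029 4:00 AM, Dec 23 2029 1:00 PM, Dec 23 2029 10:00 PM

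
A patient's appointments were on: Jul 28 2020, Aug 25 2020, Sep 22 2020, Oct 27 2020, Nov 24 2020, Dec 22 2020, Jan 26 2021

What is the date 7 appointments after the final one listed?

All dates are Tuesdays, 28, 28, 35, 28, 28, 35 days apart.
Specifically, the 4th Tuesday of each month.
February 2021 — 4th Tuesday is Feb 23 2021.
4th Tuesday of March 2021: Mar 23 2021.
April 2021 — 4th Tuesday is Apr 27 2021.
4th Tuesday of May 2021: May 25 2021.
4th Tuesday of June 2021: Jun 22 2021.
July 2021 — 4th Tuesday is Jul 27 2021.
4th Tuesday of August 2021: Aug 24 2021.

Aug 24 2021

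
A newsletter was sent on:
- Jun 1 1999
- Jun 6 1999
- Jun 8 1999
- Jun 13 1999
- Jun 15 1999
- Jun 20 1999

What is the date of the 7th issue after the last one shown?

Gaps: 5, 2, 5, 2, 5 days — not constant, but cyclic with period 2.
The events fall on every Tuesday and Sunday.
The following Tuesday is Jun 22 1999.
Next Sunday: Jun 27 1999.
Next Tuesday: Jun 29 1999.
Next Sunday: Jul 4 1999.
The following Tuesday is Jul 6 1999.
Next Sunday: Jul 11 1999.
Next Tuesday: Jul 13 1999.

Jul 13 1999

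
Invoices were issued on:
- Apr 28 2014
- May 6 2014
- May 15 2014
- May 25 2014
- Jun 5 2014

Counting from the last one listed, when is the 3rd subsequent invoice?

The spacing grows by 1 each time: 8, 9, 10, 11 days.
Next gap: 12 days. Jun 5 2014 + 12 days = Jun 17 2014.
Next gap: 13 days. Jun 17 2014 + 13 days = Jun 30 2014.
Next gap: 14 days. Jun 30 2014 + 14 days = Jul 14 2014.

Jul 14 2014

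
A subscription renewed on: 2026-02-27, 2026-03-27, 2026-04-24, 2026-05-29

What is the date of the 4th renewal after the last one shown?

All Fridays; the gaps (28, 28, 35) vary with month length.
This is the last Friday of each month.
June 2026 ends with Friday 2026-06-26.
July 2026 ends with Friday 2026-07-31.
Last Friday of August 2026: 2026-08-28.
September 2026 ends with Friday 2026-09-25.

2026-09-25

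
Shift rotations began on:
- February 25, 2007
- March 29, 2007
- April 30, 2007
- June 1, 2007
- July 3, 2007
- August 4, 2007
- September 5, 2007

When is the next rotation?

October 7, 2007

Every event comes 32 days after the last (32, 32, 32, 32, 32, 32).
September 5, 2007 + 32 days = October 7, 2007.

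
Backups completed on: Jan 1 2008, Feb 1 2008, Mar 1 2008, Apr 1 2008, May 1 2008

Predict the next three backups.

Each date is the 1st; the gaps (31, 29, 31, 30) track the month lengths.
The rule is the 1st of each month.
Next: June 2008 → Jun 1 2008.
July 2008: Jul 1 2008.
Next: August 2008 → Aug 1 2008.

Jun 1 2008, Jul 1 2008, Aug 1 2008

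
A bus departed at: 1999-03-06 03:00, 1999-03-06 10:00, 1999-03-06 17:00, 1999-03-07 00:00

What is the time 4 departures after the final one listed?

1999-03-08 04:00

The interval is a steady 7 hours (7, 7, 7).
1999-03-07 00:00 + 7 h = 1999-03-07 07:00.
1999-03-07 07:00 + 7 h = 1999-03-07 14:00.
1999-03-07 14:00 + 7 h = 1999-03-07 21:00.
1999-03-07 21:00 + 7 h = 1999-03-08 04:00.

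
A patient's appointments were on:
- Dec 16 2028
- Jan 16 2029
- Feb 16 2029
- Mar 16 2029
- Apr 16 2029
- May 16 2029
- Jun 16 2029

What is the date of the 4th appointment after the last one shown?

Oct 16 2029

Each date is the 16th; the gaps (31, 31, 28, 31, 30, 31) track the month lengths.
The rule is the 16th of each month.
July 2029: Jul 16 2029.
August 2029: Aug 16 2029.
Next: September 2029 → Sep 16 2029.
Next: October 2029 → Oct 16 2029.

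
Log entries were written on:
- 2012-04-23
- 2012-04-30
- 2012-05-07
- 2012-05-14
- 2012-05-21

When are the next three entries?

Every event comes 7 days after the last (7, 7, 7, 7).
2012-05-21 + 7 days = 2012-05-28.
2012-05-28 + 7 days = 2012-06-04.
2012-06-04 + 7 days = 2012-06-11.

2012-05-28, 2012-06-04, 2012-06-11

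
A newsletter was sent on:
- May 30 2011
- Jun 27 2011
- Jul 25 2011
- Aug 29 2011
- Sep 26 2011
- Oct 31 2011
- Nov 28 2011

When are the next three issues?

Dec 26 2011, Jan 30 2012, Feb 27 2012

Every date is a Monday; gaps 28, 28, 35, 28, 35, 28 days.
Each is the last Monday of its month (at least one falls on the 29th or later, ruling out '4th Monday').
Last Monday of December 2011: Dec 26 2011.
Last Monday of January 2012: Jan 30 2012.
Last Monday of February 2012: Feb 27 2012.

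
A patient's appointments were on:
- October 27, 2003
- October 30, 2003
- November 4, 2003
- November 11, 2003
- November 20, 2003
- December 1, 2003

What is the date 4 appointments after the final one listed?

February 3, 2004

The spacing grows by 2 each time: 3, 5, 7, 9, 11 days.
Next gap: 13 days. December 1, 2003 + 13 days = December 14, 2003.
Next gap: 15 days. December 14, 2003 + 15 days = December 29, 2003.
Next gap: 17 days. December 29, 2003 + 17 days = January 15, 2004.
Next gap: 19 days. January 15, 2004 + 19 days = February 3, 2004.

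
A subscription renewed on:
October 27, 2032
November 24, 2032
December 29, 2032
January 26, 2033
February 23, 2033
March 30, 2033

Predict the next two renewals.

April 27, 2033; May 25, 2033

These are Wednesdays with 28, 35, 28, 28, 35-day gaps.
Each is the final Wednesday of its month — December 29, 2032 is past the 28th, so '4th Wednesday' doesn't fit.
April 2033 ends with Wednesday April 27, 2033.
Last Wednesday of May 2033: May 25, 2033.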